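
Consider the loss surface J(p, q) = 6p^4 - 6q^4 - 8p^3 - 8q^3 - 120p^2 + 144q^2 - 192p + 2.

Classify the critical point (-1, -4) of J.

The mixed partial ∂²J/∂p∂q is 0, so the Hessian at any point is diag(J_pp, J_qq) = diag(24(3p^2 - 2p - 10), 24(-3q^2 - 2q + 12)).
At (-1, -4): H = diag(-120, -672).
Both eigenvalues are negative, so H is negative definite: a local maximum.

local maximum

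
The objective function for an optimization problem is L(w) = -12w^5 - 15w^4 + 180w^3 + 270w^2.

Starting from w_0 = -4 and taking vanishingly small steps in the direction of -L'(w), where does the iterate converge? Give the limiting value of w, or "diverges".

-3

L'(w) = -60w(w - 3)(w + 1)(w + 3), so L'(-4) = -5040.
Gradient descent moves in the -L' direction, i.e. w is increasing.
The nearest critical point in that direction is w = -3, where L'' = 2160 > 0 (a local minimum). The iterate converges there.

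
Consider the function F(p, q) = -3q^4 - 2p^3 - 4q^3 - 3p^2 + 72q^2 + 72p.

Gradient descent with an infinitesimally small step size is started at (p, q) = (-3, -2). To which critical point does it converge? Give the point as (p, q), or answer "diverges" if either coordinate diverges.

(-4, 0)

F is separable, so gradient descent decouples: p follows -∂F/∂p, q follows -∂F/∂q.
∂F/∂p = -6(p - 3)(p + 4); at p=-3 this is 36, so p decreases.
∂F/∂q = -12q(q - 3)(q + 4); at q=-2 this is -240, so q increases.
p converges to its nearest critical value -4 (a local min of the p-part); q converges to 0. The iterate converges to (-4, 0).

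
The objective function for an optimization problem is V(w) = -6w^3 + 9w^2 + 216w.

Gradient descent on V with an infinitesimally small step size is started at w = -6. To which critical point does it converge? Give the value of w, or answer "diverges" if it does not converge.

V'(w) = -18(w - 4)(w + 3), so V'(-6) = -540.
Gradient descent moves in the -V' direction, i.e. w is increasing.
The nearest critical point in that direction is w = -3, where V'' = 126 > 0 (a local minimum). The iterate converges there.

-3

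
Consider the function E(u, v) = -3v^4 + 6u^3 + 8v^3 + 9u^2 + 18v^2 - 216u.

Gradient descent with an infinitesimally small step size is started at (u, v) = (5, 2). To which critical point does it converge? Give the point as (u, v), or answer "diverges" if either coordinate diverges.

(3, 0)

E is separable, so gradient descent decouples: u follows -∂E/∂u, v follows -∂E/∂v.
∂E/∂u = 18(u - 3)(u + 4); at u=5 this is 324, so u decreases.
∂E/∂v = -12v(v - 3)(v + 1); at v=2 this is 72, so v decreases.
u converges to its nearest critical value 3 (a local min of the u-part); v converges to 0. The iterate converges to (3, 0).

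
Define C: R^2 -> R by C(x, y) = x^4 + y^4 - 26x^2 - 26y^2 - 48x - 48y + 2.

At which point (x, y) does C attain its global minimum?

C(x,y) separates as P(x) + Q(y) + 2, so its minimum is min P + min Q + 2.
P'(x) = 4(x - 4)(x + 1)(x + 3) vanishes at x ∈ {-3, -1, 4}; Q'(y) = 4(y - 4)(y + 1)(y + 3) vanishes at y ∈ {-3, -1, 4}.
Local minima of P (where P''>0): P(-3)=-9, P(4)=-352. Local minima of Q: Q(-3)=-9, Q(4)=-352.
So the global minimum of C is P(4) + Q(4) + 2 = -352 − 352 + 2 = -702, attained at (4, 4).

(4, 4)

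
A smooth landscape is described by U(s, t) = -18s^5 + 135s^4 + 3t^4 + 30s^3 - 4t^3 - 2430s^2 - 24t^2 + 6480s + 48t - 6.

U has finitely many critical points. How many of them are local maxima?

2

U separates as a function of s plus a function of t, so ∇U=0 decouples.
∂U/∂s = -90(s - 4)(s - 3)(s - 2)(s + 3) = 0 at s ∈ {-3, 2, 3, 4}; ∂U/∂t = 12(t - 2)(t - 1)(t + 2) = 0 at t ∈ {-2, 1, 2}.
The Hessian is diagonal: diag(U_ss, U_tt). Second derivatives: U_ss(-3)=18900, U_ss(2)=-900, U_ss(3)=540, U_ss(4)=-1260; U_tt(-2)=144, U_tt(1)=-36, U_tt(2)=48.
Local maxima occur where both diagonal entries negative: (2, 1), (4, 1). Count: 2.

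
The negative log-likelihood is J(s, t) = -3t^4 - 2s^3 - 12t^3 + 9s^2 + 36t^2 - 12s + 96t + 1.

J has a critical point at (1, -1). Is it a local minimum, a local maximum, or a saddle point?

The mixed partial ∂²J/∂s∂t is 0, so the Hessian at any point is diag(J_ss, J_tt) = diag(6(-2s + 3), 36(-t^2 - 2t + 2)).
At (1, -1): H = diag(6, 108).
Both eigenvalues are positive, so H is positive definite: a local minimum.

local minimum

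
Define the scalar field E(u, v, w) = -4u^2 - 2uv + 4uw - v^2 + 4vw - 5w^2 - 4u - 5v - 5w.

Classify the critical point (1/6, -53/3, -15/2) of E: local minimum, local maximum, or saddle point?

The Hessian is constant: H = [[-8, -2, 4], [-2, -2, 4], [4, 4, -10]].
Leading principal minors: Δ₁ = -8, Δ₂ = 12, Δ₃ = -24.
The minors alternate sign starting negative (−, +, −), so H is negative definite: a local maximum.

local maximum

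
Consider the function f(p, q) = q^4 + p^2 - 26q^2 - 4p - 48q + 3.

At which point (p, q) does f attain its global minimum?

(2, 4)

f(p,q) separates as A(p) + B(q) + 3, so its minimum is min A + min B + 3.
A'(p) = 2p - 4 vanishes at p ∈ {2}; B'(q) = 4(q - 4)(q + 1)(q + 3) vanishes at q ∈ {-3, -1, 4}.
Local minima of A (where A''>0): A(2)=-4. Local minima of B: B(-3)=-9, B(4)=-352.
So the global minimum of f is A(2) + B(4) + 3 = -4 − 352 + 3 = -353, attained at (2, 4).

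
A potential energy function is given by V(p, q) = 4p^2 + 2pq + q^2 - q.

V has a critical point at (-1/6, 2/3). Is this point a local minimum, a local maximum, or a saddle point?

The Hessian of V is constant: H = [[8, 2], [2, 2]].
det(H) = 8·2 − 2² = 12.
det(H) > 0 and tr(H) = 10 > 0, so H is positive definite and the point is a local minimum.

local minimum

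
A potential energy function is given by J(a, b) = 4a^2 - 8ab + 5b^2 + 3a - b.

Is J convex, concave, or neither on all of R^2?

J is quadratic, so its Hessian is the constant matrix H = [[8, -8], [-8, 10]].
det(H) = 16, tr(H) = 18.
det(H) > 0 and tr(H) > 0, so H is positive definite everywhere: convex.

convex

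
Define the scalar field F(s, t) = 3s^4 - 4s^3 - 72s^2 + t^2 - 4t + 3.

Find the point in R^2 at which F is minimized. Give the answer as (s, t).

F(s,t) separates as P(s) + Q(t) + 3, so its minimum is min P + min Q + 3.
P'(s) = 12s(s - 4)(s + 3) vanishes at s ∈ {-3, 0, 4}; Q'(t) = 2(t - 2) vanishes at t ∈ {2}.
Local minima of P (where P''>0): P(-3)=-297, P(4)=-640. Local minima of Q: Q(2)=-4.
So the global minimum of F is P(4) + Q(2) + 3 = -640 − 4 + 3 = -641, attained at (4, 2).

(4, 2)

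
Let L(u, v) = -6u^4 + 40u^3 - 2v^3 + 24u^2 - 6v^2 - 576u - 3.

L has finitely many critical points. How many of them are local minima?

L separates as a function of u plus a function of v, so ∇L=0 decouples.
∂L/∂u = -24(u - 4)(u - 3)(u + 2) = 0 at u ∈ {-2, 3, 4}; ∂L/∂v = -6v(v + 2) = 0 at v ∈ {-2, 0}.
The Hessian is diagonal: diag(L_uu, L_vv). Second derivatives: L_uu(-2)=-720, L_uu(3)=120, L_uu(4)=-144; L_vv(-2)=12, L_vv(0)=-12.
Local minima occur where both diagonal entries positive: (3, -2). Count: 1.

1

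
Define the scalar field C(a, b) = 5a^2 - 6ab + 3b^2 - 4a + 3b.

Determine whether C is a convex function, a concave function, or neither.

C is quadratic, so its Hessian is the constant matrix H = [[10, -6], [-6, 6]].
det(H) = 24, tr(H) = 16.
det(H) > 0 and tr(H) > 0, so H is positive definite everywhere: convex.

convex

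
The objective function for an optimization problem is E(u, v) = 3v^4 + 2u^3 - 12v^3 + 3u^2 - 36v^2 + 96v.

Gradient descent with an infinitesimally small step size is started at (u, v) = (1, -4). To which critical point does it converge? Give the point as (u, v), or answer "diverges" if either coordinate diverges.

(0, -2)

E is separable, so gradient descent decouples: u follows -∂E/∂u, v follows -∂E/∂v.
∂E/∂u = 6u(u + 1); at u=1 this is 12, so u decreases.
∂E/∂v = 12(v - 4)(v - 1)(v + 2); at v=-4 this is -960, so v increases.
u converges to its nearest critical value 0 (a local min of the u-part); v converges to -2. The iterate converges to (0, -2).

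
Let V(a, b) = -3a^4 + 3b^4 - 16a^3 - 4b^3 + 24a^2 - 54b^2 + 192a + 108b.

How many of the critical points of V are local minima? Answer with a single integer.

2

V separates as a function of a plus a function of b, so ∇V=0 decouples.
∂V/∂a = -12(a - 2)(a + 2)(a + 4) = 0 at a ∈ {-4, -2, 2}; ∂V/∂b = 12(b - 3)(b - 1)(b + 3) = 0 at b ∈ {-3, 1, 3}.
The Hessian is diagonal: diag(V_aa, V_bb). Second derivatives: V_aa(-4)=-144, V_aa(-2)=96, V_aa(2)=-288; V_bb(-3)=288, V_bb(1)=-96, V_bb(3)=144.
Local minima occur where both diagonal entries positive: (-2, -3), (-2, 3). Count: 2.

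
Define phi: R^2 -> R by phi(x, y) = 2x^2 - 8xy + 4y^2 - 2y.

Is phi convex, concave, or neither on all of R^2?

phi is quadratic, so its Hessian is the constant matrix H = [[4, -8], [-8, 8]].
det(H) = -32, tr(H) = 12.
det(H) < 0, so H is indefinite: neither convex nor concave.

neither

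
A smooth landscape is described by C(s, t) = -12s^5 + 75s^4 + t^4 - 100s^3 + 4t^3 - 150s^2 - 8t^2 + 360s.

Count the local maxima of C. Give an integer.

2

C separates as a function of s plus a function of t, so ∇C=0 decouples.
∂C/∂s = -60(s - 3)(s - 2)(s - 1)(s + 1) = 0 at s ∈ {-1, 1, 2, 3}; ∂C/∂t = 4t(t - 1)(t + 4) = 0 at t ∈ {-4, 0, 1}.
The Hessian is diagonal: diag(C_ss, C_tt). Second derivatives: C_ss(-1)=1440, C_ss(1)=-240, C_ss(2)=180, C_ss(3)=-480; C_tt(-4)=80, C_tt(0)=-16, C_tt(1)=20.
Local maxima occur where both diagonal entries negative: (1, 0), (3, 0). Count: 2.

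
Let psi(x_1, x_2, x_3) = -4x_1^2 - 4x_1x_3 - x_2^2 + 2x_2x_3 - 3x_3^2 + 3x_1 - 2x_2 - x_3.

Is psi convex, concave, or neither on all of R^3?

concave

psi is quadratic, so its Hessian is the constant matrix H = [[-8, 0, -4], [0, -2, 2], [-4, 2, -6]].
Leading principal minors: -8, 16, -32.
Signs alternate −, +, − ⇒ H ≺ 0 ⇒ concave.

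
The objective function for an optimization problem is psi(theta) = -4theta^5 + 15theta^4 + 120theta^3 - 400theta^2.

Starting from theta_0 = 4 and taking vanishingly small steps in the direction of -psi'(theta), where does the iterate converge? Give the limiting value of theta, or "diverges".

2

psi'(theta) = -20theta(theta - 5)(theta - 2)(theta + 4), so psi'(4) = 1280.
Gradient descent moves in the -psi' direction, i.e. theta is decreasing.
The nearest critical point in that direction is theta = 2, where psi'' = 720 > 0 (a local minimum). The iterate converges there.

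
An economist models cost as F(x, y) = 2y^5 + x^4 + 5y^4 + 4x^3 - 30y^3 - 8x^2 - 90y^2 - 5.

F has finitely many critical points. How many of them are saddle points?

F separates as a function of x plus a function of y, so ∇F=0 decouples.
∂F/∂x = 4x(x - 1)(x + 4) = 0 at x ∈ {-4, 0, 1}; ∂F/∂y = 10y(y - 3)(y + 2)(y + 3) = 0 at y ∈ {-3, -2, 0, 3}.
The Hessian is diagonal: diag(F_xx, F_yy). Second derivatives: F_xx(-4)=80, F_xx(0)=-16, F_xx(1)=20; F_yy(-3)=-180, F_yy(-2)=100, F_yy(0)=-180, F_yy(3)=900.
Saddle points occur where the two diagonal entries have opposite signs: (-4, -3), (-4, 0), (0, -2), (0, 3), (1, -3), (1, 0). Count: 6.

6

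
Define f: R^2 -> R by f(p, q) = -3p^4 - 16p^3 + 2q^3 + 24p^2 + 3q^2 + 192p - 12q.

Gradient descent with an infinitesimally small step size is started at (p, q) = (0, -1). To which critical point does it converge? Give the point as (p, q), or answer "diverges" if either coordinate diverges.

(-2, 1)

f is separable, so gradient descent decouples: p follows -∂f/∂p, q follows -∂f/∂q.
∂f/∂p = -12(p - 2)(p + 2)(p + 4); at p=0 this is 192, so p decreases.
∂f/∂q = 6(q - 1)(q + 2); at q=-1 this is -12, so q increases.
p converges to its nearest critical value -2 (a local min of the p-part); q converges to 1. The iterate converges to (-2, 1).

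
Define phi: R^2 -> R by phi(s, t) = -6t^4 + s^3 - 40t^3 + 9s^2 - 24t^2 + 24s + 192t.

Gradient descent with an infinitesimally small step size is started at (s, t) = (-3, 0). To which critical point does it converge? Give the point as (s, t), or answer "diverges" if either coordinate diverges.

phi is separable, so gradient descent decouples: s follows -∂phi/∂s, t follows -∂phi/∂t.
∂phi/∂s = 3(s + 2)(s + 4); at s=-3 this is -3, so s increases.
∂phi/∂t = -24(t - 1)(t + 2)(t + 4); at t=0 this is 192, so t decreases.
s converges to its nearest critical value -2 (a local min of the s-part); t converges to -2. The iterate converges to (-2, -2).

(-2, -2)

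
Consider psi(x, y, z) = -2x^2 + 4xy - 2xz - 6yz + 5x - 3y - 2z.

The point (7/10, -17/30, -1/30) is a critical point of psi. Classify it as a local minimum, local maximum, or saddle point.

saddle point

The Hessian is constant: H = [[-4, 4, -2], [4, 0, -6], [-2, -6, 0]].
Leading principal minors: Δ₁ = -4, Δ₂ = -16, Δ₃ = 240.
The minors fit neither the all-positive nor the alternating-sign pattern, so H is indefinite: a saddle point.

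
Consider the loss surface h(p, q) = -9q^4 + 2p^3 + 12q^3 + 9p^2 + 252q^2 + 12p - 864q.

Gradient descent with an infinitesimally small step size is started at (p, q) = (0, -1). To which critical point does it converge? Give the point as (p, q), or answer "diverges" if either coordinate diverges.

h is separable, so gradient descent decouples: p follows -∂h/∂p, q follows -∂h/∂q.
∂h/∂p = 6(p + 1)(p + 2); at p=0 this is 12, so p decreases.
∂h/∂q = -36(q - 3)(q - 2)(q + 4); at q=-1 this is -1296, so q increases.
p converges to its nearest critical value -1 (a local min of the p-part); q converges to 2. The iterate converges to (-1, 2).

(-1, 2)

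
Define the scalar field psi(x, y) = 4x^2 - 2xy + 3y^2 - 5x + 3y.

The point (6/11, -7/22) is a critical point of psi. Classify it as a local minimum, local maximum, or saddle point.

The Hessian of psi is constant: H = [[8, -2], [-2, 6]].
det(H) = 8·6 − (-2)² = 44.
det(H) > 0 and tr(H) = 14 > 0, so H is positive definite and the point is a local minimum.

local minimum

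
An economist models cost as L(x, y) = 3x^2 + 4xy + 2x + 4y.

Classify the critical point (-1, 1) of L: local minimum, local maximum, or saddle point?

saddle point

The Hessian of L is constant: H = [[6, 4], [4, 0]].
det(H) = 6·0 − 4² = -16.
Since det(H) < 0, H is indefinite and the critical point is a saddle point.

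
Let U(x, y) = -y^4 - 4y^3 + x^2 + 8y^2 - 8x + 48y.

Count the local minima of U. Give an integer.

U separates as a function of x plus a function of y, so ∇U=0 decouples.
∂U/∂x = 2(x - 4) = 0 at x ∈ {4}; ∂U/∂y = -4(y - 2)(y + 2)(y + 3) = 0 at y ∈ {-3, -2, 2}.
The Hessian is diagonal: diag(U_xx, U_yy). Second derivatives: U_xx(4)=2; U_yy(-3)=-20, U_yy(-2)=16, U_yy(2)=-80.
Local minima occur where both diagonal entries positive: (4, -2). Count: 1.

1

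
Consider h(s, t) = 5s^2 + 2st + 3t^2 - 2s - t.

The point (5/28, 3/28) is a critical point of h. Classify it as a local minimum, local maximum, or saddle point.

local minimum

The Hessian of h is constant: H = [[10, 2], [2, 6]].
det(H) = 10·6 − 2² = 56.
det(H) > 0 and tr(H) = 16 > 0, so H is positive definite and the point is a local minimum.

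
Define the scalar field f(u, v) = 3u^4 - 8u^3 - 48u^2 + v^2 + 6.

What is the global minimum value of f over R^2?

-506

f(u,v) separates as P(u) + Q(v) + 6, so its minimum is min P + min Q + 6.
P'(u) = 12u(u - 4)(u + 2) vanishes at u ∈ {-2, 0, 4}; Q'(v) = 2v vanishes at v ∈ {0}.
Local minima of P (where P''>0): P(-2)=-80, P(4)=-512. Local minima of Q: Q(0)=0.
So the global minimum of f is P(4) + Q(0) + 6 = -512 + 0 + 6 = -506, attained at (4, 0).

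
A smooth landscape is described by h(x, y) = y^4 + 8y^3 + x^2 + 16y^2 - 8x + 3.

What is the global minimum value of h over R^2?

-13

h(x,y) separates as P(x) + Q(y) + 3, so its minimum is min P + min Q + 3.
P'(x) = 2x - 8 vanishes at x ∈ {4}; Q'(y) = 4y(y + 2)(y + 4) vanishes at y ∈ {-4, -2, 0}.
Local minima of P (where P''>0): P(4)=-16. Local minima of Q: Q(-4)=0, Q(0)=0.
So the global minimum of h is P(4) + Q(-4) + 3 = -16 + 0 + 3 = -13, attained at (4, -4).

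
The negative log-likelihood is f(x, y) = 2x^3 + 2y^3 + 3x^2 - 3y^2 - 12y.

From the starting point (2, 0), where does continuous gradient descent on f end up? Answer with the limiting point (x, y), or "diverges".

f is separable, so gradient descent decouples: x follows -∂f/∂x, y follows -∂f/∂y.
∂f/∂x = 6x(x + 1); at x=2 this is 36, so x decreases.
∂f/∂y = 6(y - 2)(y + 1); at y=0 this is -12, so y increases.
x converges to its nearest critical value 0 (a local min of the x-part); y converges to 2. The iterate converges to (0, 2).

(0, 2)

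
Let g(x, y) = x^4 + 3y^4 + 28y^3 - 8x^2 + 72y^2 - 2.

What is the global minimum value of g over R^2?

g(x,y) separates as P(x) + Q(y) − 2, so its minimum is min P + min Q − 2.
P'(x) = 4x(x - 2)(x + 2) vanishes at x ∈ {-2, 0, 2}; Q'(y) = 12y(y + 3)(y + 4) vanishes at y ∈ {-4, -3, 0}.
Local minima of P (where P''>0): P(-2)=-16, P(2)=-16. Local minima of Q: Q(-4)=128, Q(0)=0.
So the global minimum of g is P(-2) + Q(0) − 2 = -16 + 0 − 2 = -18, attained at (-2, 0).

-18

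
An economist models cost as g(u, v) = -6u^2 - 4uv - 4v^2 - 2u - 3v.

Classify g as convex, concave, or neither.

concave

g is quadratic, so its Hessian is the constant matrix H = [[-12, -4], [-4, -8]].
det(H) = 80, tr(H) = -20.
det(H) > 0 and tr(H) < 0, so H is negative definite everywhere: concave.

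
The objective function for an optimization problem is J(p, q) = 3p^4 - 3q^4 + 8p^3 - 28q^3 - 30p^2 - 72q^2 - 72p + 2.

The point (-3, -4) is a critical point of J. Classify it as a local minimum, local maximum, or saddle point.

saddle point

The mixed partial ∂²J/∂p∂q is 0, so the Hessian at any point is diag(J_pp, J_qq) = diag(12(3p^2 + 4p - 5), -12(3q^2 + 14q + 12)).
At (-3, -4): H = diag(120, -48).
The eigenvalues have opposite signs, so H is indefinite: a saddle point.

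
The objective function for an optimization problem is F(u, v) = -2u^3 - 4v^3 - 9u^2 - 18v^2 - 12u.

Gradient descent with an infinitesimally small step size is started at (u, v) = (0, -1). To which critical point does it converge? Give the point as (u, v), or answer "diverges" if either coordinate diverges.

F is separable, so gradient descent decouples: u follows -∂F/∂u, v follows -∂F/∂v.
∂F/∂u = -6(u + 1)(u + 2); at u=0 this is -12, so u increases.
∂F/∂v = -12v(v + 3); at v=-1 this is 24, so v decreases.
The u-coordinate has no critical point in that direction and runs off to infinity.

diverges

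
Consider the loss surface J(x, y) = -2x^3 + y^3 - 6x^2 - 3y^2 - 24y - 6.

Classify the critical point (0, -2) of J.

local maximum

The mixed partial ∂²J/∂x∂y is 0, so the Hessian at any point is diag(J_xx, J_yy) = diag(-12(x + 1), 6(y - 1)).
At (0, -2): H = diag(-12, -18).
Both eigenvalues are negative, so H is negative definite: a local maximum.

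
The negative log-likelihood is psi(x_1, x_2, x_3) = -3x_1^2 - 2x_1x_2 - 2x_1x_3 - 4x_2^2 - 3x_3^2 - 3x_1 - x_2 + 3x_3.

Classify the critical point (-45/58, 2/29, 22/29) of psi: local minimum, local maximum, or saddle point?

local maximum

The Hessian is constant: H = [[-6, -2, -2], [-2, -8, 0], [-2, 0, -6]].
Leading principal minors: Δ₁ = -6, Δ₂ = 44, Δ₃ = -232.
The minors alternate sign starting negative (−, +, −), so H is negative definite: a local maximum.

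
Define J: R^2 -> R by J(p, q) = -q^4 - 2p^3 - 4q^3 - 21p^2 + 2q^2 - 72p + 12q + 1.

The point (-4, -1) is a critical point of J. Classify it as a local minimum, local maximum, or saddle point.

local minimum

The mixed partial ∂²J/∂p∂q is 0, so the Hessian at any point is diag(J_pp, J_qq) = diag(-6(2p + 7), 4(-3q^2 - 6q + 1)).
At (-4, -1): H = diag(6, 16).
Both eigenvalues are positive, so H is positive definite: a local minimum.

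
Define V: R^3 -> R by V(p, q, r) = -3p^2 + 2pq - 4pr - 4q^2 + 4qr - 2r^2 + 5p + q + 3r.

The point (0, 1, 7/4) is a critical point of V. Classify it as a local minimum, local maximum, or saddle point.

local maximum

The Hessian is constant: H = [[-6, 2, -4], [2, -8, 4], [-4, 4, -4]].
Leading principal minors: Δ₁ = -6, Δ₂ = 44, Δ₃ = -16.
The minors alternate sign starting negative (−, +, −), so H is negative definite: a local maximum.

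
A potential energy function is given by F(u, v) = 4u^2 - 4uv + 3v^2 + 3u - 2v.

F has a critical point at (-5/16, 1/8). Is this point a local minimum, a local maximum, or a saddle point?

The Hessian of F is constant: H = [[8, -4], [-4, 6]].
det(H) = 8·6 − (-4)² = 32.
det(H) > 0 and tr(H) = 14 > 0, so H is positive definite and the point is a local minimum.

local minimum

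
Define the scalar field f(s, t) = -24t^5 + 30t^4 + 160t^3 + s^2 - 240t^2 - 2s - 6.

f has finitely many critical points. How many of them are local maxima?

0

f separates as a function of s plus a function of t, so ∇f=0 decouples.
∂f/∂s = 2(s - 1) = 0 at s ∈ {1}; ∂f/∂t = -120t(t - 2)(t - 1)(t + 2) = 0 at t ∈ {-2, 0, 1, 2}.
The Hessian is diagonal: diag(f_ss, f_tt). Second derivatives: f_ss(1)=2; f_tt(-2)=2880, f_tt(0)=-480, f_tt(1)=360, f_tt(2)=-960.
Local maxima occur where both diagonal entries negative: none. Count: 0.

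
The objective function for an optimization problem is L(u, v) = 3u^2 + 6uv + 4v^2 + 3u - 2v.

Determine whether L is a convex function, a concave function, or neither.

convex

L is quadratic, so its Hessian is the constant matrix H = [[6, 6], [6, 8]].
det(H) = 12, tr(H) = 14.
det(H) > 0 and tr(H) > 0, so H is positive definite everywhere: convex.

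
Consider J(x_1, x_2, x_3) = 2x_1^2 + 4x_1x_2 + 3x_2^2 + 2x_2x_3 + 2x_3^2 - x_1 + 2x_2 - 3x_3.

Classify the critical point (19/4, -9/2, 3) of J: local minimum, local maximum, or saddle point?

local minimum

The Hessian is constant: H = [[4, 4, 0], [4, 6, 2], [0, 2, 4]].
Leading principal minors: Δ₁ = 4, Δ₂ = 8, Δ₃ = 16.
All leading minors are positive, so H is positive definite: a local minimum.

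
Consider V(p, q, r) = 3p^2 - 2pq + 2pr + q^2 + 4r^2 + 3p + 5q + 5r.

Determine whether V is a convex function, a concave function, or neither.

convex

V is quadratic, so its Hessian is the constant matrix H = [[6, -2, 2], [-2, 2, 0], [2, 0, 8]].
Leading principal minors: 6, 8, 56.
All positive ⇒ H ≻ 0 ⇒ convex.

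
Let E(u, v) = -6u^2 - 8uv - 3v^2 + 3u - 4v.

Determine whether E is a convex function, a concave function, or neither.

concave

E is quadratic, so its Hessian is the constant matrix H = [[-12, -8], [-8, -6]].
det(H) = 8, tr(H) = -18.
det(H) > 0 and tr(H) < 0, so H is negative definite everywhere: concave.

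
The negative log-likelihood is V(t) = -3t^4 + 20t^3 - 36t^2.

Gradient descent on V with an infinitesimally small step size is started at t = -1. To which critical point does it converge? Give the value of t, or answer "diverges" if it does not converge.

diverges

V'(t) = -12t(t - 3)(t - 2), so V'(-1) = 144.
Gradient descent moves in the -V' direction, i.e. t is decreasing.
There is no critical point below t=-1, and V' keeps the same sign, so the iterate runs off to −∞.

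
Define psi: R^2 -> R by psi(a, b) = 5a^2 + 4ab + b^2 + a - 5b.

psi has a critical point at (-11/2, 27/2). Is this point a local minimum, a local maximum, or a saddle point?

The Hessian of psi is constant: H = [[10, 4], [4, 2]].
det(H) = 10·2 − 4² = 4.
det(H) > 0 and tr(H) = 12 > 0, so H is positive definite and the point is a local minimum.

local minimum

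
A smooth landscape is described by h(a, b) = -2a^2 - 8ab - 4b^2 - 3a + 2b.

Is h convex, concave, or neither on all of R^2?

neither

h is quadratic, so its Hessian is the constant matrix H = [[-4, -8], [-8, -8]].
det(H) = -32, tr(H) = -12.
det(H) < 0, so H is indefinite: neither convex nor concave.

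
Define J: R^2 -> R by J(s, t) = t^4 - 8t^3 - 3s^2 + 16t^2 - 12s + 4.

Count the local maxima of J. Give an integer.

1

J separates as a function of s plus a function of t, so ∇J=0 decouples.
∂J/∂s = -6(s + 2) = 0 at s ∈ {-2}; ∂J/∂t = 4t(t - 4)(t - 2) = 0 at t ∈ {0, 2, 4}.
The Hessian is diagonal: diag(J_ss, J_tt). Second derivatives: J_ss(-2)=-6; J_tt(0)=32, J_tt(2)=-16, J_tt(4)=32.
Local maxima occur where both diagonal entries negative: (-2, 2). Count: 1.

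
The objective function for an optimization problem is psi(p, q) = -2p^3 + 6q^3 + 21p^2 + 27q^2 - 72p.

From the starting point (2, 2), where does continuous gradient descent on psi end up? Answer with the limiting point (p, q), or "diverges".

(3, 0)

psi is separable, so gradient descent decouples: p follows -∂psi/∂p, q follows -∂psi/∂q.
∂psi/∂p = -6(p - 4)(p - 3); at p=2 this is -12, so p increases.
∂psi/∂q = 18q(q + 3); at q=2 this is 180, so q decreases.
p converges to its nearest critical value 3 (a local min of the p-part); q converges to 0. The iterate converges to (3, 0).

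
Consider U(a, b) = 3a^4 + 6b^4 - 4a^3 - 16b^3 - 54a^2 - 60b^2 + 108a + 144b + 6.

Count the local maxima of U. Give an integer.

1

U separates as a function of a plus a function of b, so ∇U=0 decouples.
∂U/∂a = 12(a - 3)(a - 1)(a + 3) = 0 at a ∈ {-3, 1, 3}; ∂U/∂b = 24(b - 3)(b - 1)(b + 2) = 0 at b ∈ {-2, 1, 3}.
The Hessian is diagonal: diag(U_aa, U_bb). Second derivatives: U_aa(-3)=288, U_aa(1)=-96, U_aa(3)=144; U_bb(-2)=360, U_bb(1)=-144, U_bb(3)=240.
Local maxima occur where both diagonal entries negative: (1, 1). Count: 1.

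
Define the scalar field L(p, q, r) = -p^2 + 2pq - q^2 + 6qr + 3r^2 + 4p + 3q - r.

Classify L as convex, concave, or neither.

L is quadratic, so its Hessian is the constant matrix H = [[-2, 2, 0], [2, -2, 6], [0, 6, 6]].
Leading principal minors: -2, 0, 72.
Neither pattern holds ⇒ H is indefinite ⇒ neither convex nor concave.

neither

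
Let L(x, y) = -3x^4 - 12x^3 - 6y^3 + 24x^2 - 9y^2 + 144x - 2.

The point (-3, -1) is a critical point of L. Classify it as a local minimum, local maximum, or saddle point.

The mixed partial ∂²L/∂x∂y is 0, so the Hessian at any point is diag(L_xx, L_yy) = diag(12(-3x^2 - 6x + 4), -18(2y + 1)).
At (-3, -1): H = diag(-60, 18).
The eigenvalues have opposite signs, so H is indefinite: a saddle point.

saddle point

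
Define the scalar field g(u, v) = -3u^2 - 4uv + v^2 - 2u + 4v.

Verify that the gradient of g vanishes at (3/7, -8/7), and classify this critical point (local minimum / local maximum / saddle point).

saddle point

∇g = (-6u - 4v - 2, -4u + 2v + 4); substituting (3/7, -8/7) gives ∇g = (0, 0), so (3/7, -8/7) is indeed a critical point.
The Hessian of g is constant: H = [[-6, -4], [-4, 2]].
det(H) = (-6)·2 − (-4)² = -28.
Since det(H) < 0, H is indefinite and the critical point is a saddle point.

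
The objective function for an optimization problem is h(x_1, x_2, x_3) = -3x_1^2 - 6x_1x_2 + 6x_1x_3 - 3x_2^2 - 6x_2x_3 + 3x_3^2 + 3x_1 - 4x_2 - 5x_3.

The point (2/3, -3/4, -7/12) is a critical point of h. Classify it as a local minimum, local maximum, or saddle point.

The Hessian is constant: H = [[-6, -6, 6], [-6, -6, -6], [6, -6, 6]].
Leading principal minors: Δ₁ = -6, Δ₂ = 0, Δ₃ = 864.
The minors fit neither the all-positive nor the alternating-sign pattern, so H is indefinite: a saddle point.

saddle point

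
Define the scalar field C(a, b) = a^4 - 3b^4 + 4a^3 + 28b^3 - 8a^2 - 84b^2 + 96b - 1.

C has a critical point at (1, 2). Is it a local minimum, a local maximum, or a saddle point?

local minimum

The mixed partial ∂²C/∂a∂b is 0, so the Hessian at any point is diag(C_aa, C_bb) = diag(4(3a^2 + 6a - 4), 12(-3b^2 + 14b - 14)).
At (1, 2): H = diag(20, 24).
Both eigenvalues are positive, so H is positive definite: a local minimum.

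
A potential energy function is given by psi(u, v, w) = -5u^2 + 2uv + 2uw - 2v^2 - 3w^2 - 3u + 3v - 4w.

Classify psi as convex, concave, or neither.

concave

psi is quadratic, so its Hessian is the constant matrix H = [[-10, 2, 2], [2, -4, 0], [2, 0, -6]].
Leading principal minors: -10, 36, -200.
Signs alternate −, +, − ⇒ H ≺ 0 ⇒ concave.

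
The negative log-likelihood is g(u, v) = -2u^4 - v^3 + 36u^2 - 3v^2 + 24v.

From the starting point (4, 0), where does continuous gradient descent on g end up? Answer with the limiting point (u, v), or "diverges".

g is separable, so gradient descent decouples: u follows -∂g/∂u, v follows -∂g/∂v.
∂g/∂u = -8u(u - 3)(u + 3); at u=4 this is -224, so u increases.
∂g/∂v = -3(v - 2)(v + 4); at v=0 this is 24, so v decreases.
The u-coordinate has no critical point in that direction and runs off to infinity.

diverges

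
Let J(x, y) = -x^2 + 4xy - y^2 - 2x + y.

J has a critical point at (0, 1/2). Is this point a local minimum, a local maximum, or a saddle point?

saddle point

The Hessian of J is constant: H = [[-2, 4], [4, -2]].
det(H) = (-2)·(-2) − 4² = -12.
Since det(H) < 0, H is indefinite and the critical point is a saddle point.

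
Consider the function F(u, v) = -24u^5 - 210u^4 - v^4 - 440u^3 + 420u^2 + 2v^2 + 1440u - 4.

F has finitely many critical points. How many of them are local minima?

2

F separates as a function of u plus a function of v, so ∇F=0 decouples.
∂F/∂u = -120(u - 1)(u + 1)(u + 3)(u + 4) = 0 at u ∈ {-4, -3, -1, 1}; ∂F/∂v = -4v(v - 1)(v + 1) = 0 at v ∈ {-1, 0, 1}.
The Hessian is diagonal: diag(F_uu, F_vv). Second derivatives: F_uu(-4)=1800, F_uu(-3)=-960, F_uu(-1)=1440, F_uu(1)=-4800; F_vv(-1)=-8, F_vv(0)=4, F_vv(1)=-8.
Local minima occur where both diagonal entries positive: (-4, 0), (-1, 0). Count: 2.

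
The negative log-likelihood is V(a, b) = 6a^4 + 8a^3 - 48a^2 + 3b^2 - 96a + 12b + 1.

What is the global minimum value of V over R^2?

V(a,b) separates as P(a) + Q(b) + 1, so its minimum is min P + min Q + 1.
P'(a) = 24(a - 2)(a + 1)(a + 2) vanishes at a ∈ {-2, -1, 2}; Q'(b) = 6b + 12 vanishes at b ∈ {-2}.
Local minima of P (where P''>0): P(-2)=32, P(2)=-224. Local minima of Q: Q(-2)=-12.
So the global minimum of V is P(2) + Q(-2) + 1 = -224 − 12 + 1 = -235, attained at (2, -2).

-235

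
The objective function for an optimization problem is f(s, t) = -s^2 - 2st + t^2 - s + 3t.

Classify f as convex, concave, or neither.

f is quadratic, so its Hessian is the constant matrix H = [[-2, -2], [-2, 2]].
det(H) = -8, tr(H) = 0.
det(H) < 0, so H is indefinite: neither convex nor concave.

neither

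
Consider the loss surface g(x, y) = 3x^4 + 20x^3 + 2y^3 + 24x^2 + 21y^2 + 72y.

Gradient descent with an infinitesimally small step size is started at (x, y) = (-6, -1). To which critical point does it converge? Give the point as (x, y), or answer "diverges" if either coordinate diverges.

(-4, -3)

g is separable, so gradient descent decouples: x follows -∂g/∂x, y follows -∂g/∂y.
∂g/∂x = 12x(x + 1)(x + 4); at x=-6 this is -720, so x increases.
∂g/∂y = 6(y + 3)(y + 4); at y=-1 this is 36, so y decreases.
x converges to its nearest critical value -4 (a local min of the x-part); y converges to -3. The iterate converges to (-4, -3).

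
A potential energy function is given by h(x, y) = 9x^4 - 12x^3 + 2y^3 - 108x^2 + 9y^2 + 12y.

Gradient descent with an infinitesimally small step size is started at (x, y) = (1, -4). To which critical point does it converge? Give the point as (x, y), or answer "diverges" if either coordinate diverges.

h is separable, so gradient descent decouples: x follows -∂h/∂x, y follows -∂h/∂y.
∂h/∂x = 36x(x - 3)(x + 2); at x=1 this is -216, so x increases.
∂h/∂y = 6(y + 1)(y + 2); at y=-4 this is 36, so y decreases.
The y-coordinate has no critical point in that direction and runs off to infinity.

diverges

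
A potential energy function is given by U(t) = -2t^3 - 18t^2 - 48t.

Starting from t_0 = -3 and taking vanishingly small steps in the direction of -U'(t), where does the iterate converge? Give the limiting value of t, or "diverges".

-4

U'(t) = -6(t + 2)(t + 4), so U'(-3) = 6.
Gradient descent moves in the -U' direction, i.e. t is decreasing.
The nearest critical point in that direction is t = -4, where U'' = 12 > 0 (a local minimum). The iterate converges there.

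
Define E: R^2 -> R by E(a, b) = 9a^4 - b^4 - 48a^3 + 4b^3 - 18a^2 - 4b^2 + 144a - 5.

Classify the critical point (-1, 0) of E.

saddle point

The mixed partial ∂²E/∂a∂b is 0, so the Hessian at any point is diag(E_aa, E_bb) = diag(36(3a^2 - 8a - 1), 4(-3b^2 + 6b - 2)).
At (-1, 0): H = diag(360, -8).
The eigenvalues have opposite signs, so H is indefinite: a saddle point.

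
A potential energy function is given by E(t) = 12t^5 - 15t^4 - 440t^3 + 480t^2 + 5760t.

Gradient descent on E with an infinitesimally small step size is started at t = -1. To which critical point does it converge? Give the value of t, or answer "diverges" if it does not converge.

E'(t) = 60(t - 4)(t - 3)(t + 2)(t + 4), so E'(-1) = 3600.
Gradient descent moves in the -E' direction, i.e. t is decreasing.
The nearest critical point in that direction is t = -2, where E'' = 3600 > 0 (a local minimum). The iterate converges there.

-2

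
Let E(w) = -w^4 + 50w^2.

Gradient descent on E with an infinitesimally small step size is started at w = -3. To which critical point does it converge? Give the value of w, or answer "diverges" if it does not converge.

0

E'(w) = -4w(w - 5)(w + 5), so E'(-3) = -192.
Gradient descent moves in the -E' direction, i.e. w is increasing.
The nearest critical point in that direction is w = 0, where E'' = 100 > 0 (a local minimum). The iterate converges there.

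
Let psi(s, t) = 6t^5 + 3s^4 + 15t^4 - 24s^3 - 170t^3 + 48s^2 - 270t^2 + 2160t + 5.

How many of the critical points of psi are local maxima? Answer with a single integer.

psi separates as a function of s plus a function of t, so ∇psi=0 decouples.
∂psi/∂s = 12s(s - 4)(s - 2) = 0 at s ∈ {0, 2, 4}; ∂psi/∂t = 30(t - 3)(t - 2)(t + 3)(t + 4) = 0 at t ∈ {-4, -3, 2, 3}.
The Hessian is diagonal: diag(psi_ss, psi_tt). Second derivatives: psi_ss(0)=96, psi_ss(2)=-48, psi_ss(4)=96; psi_tt(-4)=-1260, psi_tt(-3)=900, psi_tt(2)=-900, psi_tt(3)=1260.
Local maxima occur where both diagonal entries negative: (2, -4), (2, 2). Count: 2.

2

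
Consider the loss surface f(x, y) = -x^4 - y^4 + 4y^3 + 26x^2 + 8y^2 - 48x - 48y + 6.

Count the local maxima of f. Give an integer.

f separates as a function of x plus a function of y, so ∇f=0 decouples.
∂f/∂x = -4(x - 3)(x - 1)(x + 4) = 0 at x ∈ {-4, 1, 3}; ∂f/∂y = -4(y - 3)(y - 2)(y + 2) = 0 at y ∈ {-2, 2, 3}.
The Hessian is diagonal: diag(f_xx, f_yy). Second derivatives: f_xx(-4)=-140, f_xx(1)=40, f_xx(3)=-56; f_yy(-2)=-80, f_yy(2)=16, f_yy(3)=-20.
Local maxima occur where both diagonal entries negative: (-4, -2), (-4, 3), (3, -2), (3, 3). Count: 4.

4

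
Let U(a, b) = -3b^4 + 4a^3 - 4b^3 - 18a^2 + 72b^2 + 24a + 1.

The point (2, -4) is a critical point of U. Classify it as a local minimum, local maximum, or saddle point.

The mixed partial ∂²U/∂a∂b is 0, so the Hessian at any point is diag(U_aa, U_bb) = diag(12(2a - 3), 12(-3b^2 - 2b + 12)).
At (2, -4): H = diag(12, -336).
The eigenvalues have opposite signs, so H is indefinite: a saddle point.

saddle point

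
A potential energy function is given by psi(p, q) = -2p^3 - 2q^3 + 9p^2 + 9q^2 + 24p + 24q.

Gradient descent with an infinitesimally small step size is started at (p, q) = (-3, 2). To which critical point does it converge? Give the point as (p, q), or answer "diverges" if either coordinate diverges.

(-1, -1)

psi is separable, so gradient descent decouples: p follows -∂psi/∂p, q follows -∂psi/∂q.
∂psi/∂p = -6(p - 4)(p + 1); at p=-3 this is -84, so p increases.
∂psi/∂q = -6(q - 4)(q + 1); at q=2 this is 36, so q decreases.
p converges to its nearest critical value -1 (a local min of the p-part); q converges to -1. The iterate converges to (-1, -1).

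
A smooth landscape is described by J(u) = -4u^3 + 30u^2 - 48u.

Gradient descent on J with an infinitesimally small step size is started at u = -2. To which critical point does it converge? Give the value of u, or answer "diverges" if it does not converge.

1

J'(u) = -12(u - 4)(u - 1), so J'(-2) = -216.
Gradient descent moves in the -J' direction, i.e. u is increasing.
The nearest critical point in that direction is u = 1, where J'' = 36 > 0 (a local minimum). The iterate converges there.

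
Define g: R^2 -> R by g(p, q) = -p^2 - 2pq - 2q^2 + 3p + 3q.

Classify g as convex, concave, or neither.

g is quadratic, so its Hessian is the constant matrix H = [[-2, -2], [-2, -4]].
det(H) = 4, tr(H) = -6.
det(H) > 0 and tr(H) < 0, so H is negative definite everywhere: concave.

concave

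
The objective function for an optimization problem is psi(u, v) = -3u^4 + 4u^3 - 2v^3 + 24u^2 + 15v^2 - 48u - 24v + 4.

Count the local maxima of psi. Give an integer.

psi separates as a function of u plus a function of v, so ∇psi=0 decouples.
∂psi/∂u = -12(u - 2)(u - 1)(u + 2) = 0 at u ∈ {-2, 1, 2}; ∂psi/∂v = -6(v - 4)(v - 1) = 0 at v ∈ {1, 4}.
The Hessian is diagonal: diag(psi_uu, psi_vv). Second derivatives: psi_uu(-2)=-144, psi_uu(1)=36, psi_uu(2)=-48; psi_vv(1)=18, psi_vv(4)=-18.
Local maxima occur where both diagonal entries negative: (-2, 4), (2, 4). Count: 2.

2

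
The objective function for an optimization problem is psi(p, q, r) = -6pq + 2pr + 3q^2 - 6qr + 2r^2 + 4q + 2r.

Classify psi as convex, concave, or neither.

psi is quadratic, so its Hessian is the constant matrix H = [[0, -6, 2], [-6, 6, -6], [2, -6, 4]].
Leading principal minors: 0, -36, -24.
Neither pattern holds ⇒ H is indefinite ⇒ neither convex nor concave.

neither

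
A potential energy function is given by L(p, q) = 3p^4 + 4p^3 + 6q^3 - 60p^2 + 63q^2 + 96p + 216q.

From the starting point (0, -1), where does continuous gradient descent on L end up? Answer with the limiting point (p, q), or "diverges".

L is separable, so gradient descent decouples: p follows -∂L/∂p, q follows -∂L/∂q.
∂L/∂p = 12(p - 2)(p - 1)(p + 4); at p=0 this is 96, so p decreases.
∂L/∂q = 18(q + 3)(q + 4); at q=-1 this is 108, so q decreases.
p converges to its nearest critical value -4 (a local min of the p-part); q converges to -3. The iterate converges to (-4, -3).

(-4, -3)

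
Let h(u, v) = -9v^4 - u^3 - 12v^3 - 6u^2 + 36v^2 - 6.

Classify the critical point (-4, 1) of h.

The mixed partial ∂²h/∂u∂v is 0, so the Hessian at any point is diag(h_uu, h_vv) = diag(-6(u + 2), 36(-3v^2 - 2v + 2)).
At (-4, 1): H = diag(12, -108).
The eigenvalues have opposite signs, so H is indefinite: a saddle point.

saddle point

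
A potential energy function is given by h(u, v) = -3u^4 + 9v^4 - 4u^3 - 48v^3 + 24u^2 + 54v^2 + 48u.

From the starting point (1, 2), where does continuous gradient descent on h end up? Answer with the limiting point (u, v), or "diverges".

(-1, 3)

h is separable, so gradient descent decouples: u follows -∂h/∂u, v follows -∂h/∂v.
∂h/∂u = -12(u - 2)(u + 1)(u + 2); at u=1 this is 72, so u decreases.
∂h/∂v = 36v(v - 3)(v - 1); at v=2 this is -72, so v increases.
u converges to its nearest critical value -1 (a local min of the u-part); v converges to 3. The iterate converges to (-1, 3).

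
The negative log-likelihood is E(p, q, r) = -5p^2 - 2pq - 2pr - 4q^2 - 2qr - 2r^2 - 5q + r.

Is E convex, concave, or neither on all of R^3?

E is quadratic, so its Hessian is the constant matrix H = [[-10, -2, -2], [-2, -8, -2], [-2, -2, -4]].
Leading principal minors: -10, 76, -248.
Signs alternate −, +, − ⇒ H ≺ 0 ⇒ concave.

concave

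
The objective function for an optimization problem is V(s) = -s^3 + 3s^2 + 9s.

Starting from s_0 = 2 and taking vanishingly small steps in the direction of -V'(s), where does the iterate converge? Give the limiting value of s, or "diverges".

-1

V'(s) = -3(s - 3)(s + 1), so V'(2) = 9.
Gradient descent moves in the -V' direction, i.e. s is decreasing.
The nearest critical point in that direction is s = -1, where V'' = 12 > 0 (a local minimum). The iterate converges there.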